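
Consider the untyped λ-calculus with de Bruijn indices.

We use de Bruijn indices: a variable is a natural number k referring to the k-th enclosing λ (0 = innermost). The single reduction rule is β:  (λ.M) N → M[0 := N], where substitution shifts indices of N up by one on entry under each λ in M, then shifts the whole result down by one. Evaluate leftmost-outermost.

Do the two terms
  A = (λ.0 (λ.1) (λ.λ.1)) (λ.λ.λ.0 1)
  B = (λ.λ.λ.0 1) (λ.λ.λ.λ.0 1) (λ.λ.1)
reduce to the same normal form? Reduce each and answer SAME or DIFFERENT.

Term A:
  start: (λ.0 (λ.1) (λ.λ.1)) (λ.λ.λ.0 1)
  step 1: (λ.λ.λ.0 1) (λ.λ.λ.λ.0 1) (λ.λ.1)
  step 2: (λ.λ.0 1) (λ.λ.1)
  step 3: λ.0 (λ.λ.1)

Term B:
  start: (λ.λ.λ.0 1) (λ.λ.λ.λ.0 1) (λ.λ.1)
  step 1: (λ.λ.0 1) (λ.λ.1)
  step 2: λ.0 (λ.λ.1)

Answer: SAME — A ⇓ λ.0 (λ.λ.1), B ⇓ λ.0 (λ.λ.1)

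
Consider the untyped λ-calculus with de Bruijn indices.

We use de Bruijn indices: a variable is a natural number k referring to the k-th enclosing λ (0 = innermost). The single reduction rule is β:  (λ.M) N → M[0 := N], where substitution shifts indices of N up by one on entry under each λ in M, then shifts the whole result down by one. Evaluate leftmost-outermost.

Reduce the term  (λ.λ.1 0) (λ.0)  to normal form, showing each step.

  start: (λ.λ.1 0) (λ.0)
  →1  λ.(λ.0) 0
  →2  λ.0

Answer: normal form = λ.0  (in 2 steps)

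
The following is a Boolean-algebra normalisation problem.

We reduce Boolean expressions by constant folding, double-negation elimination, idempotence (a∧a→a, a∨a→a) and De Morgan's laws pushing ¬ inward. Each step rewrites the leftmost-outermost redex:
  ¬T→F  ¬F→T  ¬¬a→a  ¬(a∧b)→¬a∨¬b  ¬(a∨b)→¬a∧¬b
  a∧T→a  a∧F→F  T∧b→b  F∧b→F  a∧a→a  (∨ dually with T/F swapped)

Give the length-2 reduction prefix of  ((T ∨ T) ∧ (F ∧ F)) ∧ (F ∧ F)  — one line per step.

Answer: after 2 steps: (F ∧ F) ∧ (F ∧ F)

Reduction:
  start: ((T ∨ T) ∧ (F ∧ F)) ∧ (F ∧ F)
  step 1: (T ∧ (F ∧ F)) ∧ (F ∧ F)
  step 2: (F ∧ F) ∧ (F ∧ F)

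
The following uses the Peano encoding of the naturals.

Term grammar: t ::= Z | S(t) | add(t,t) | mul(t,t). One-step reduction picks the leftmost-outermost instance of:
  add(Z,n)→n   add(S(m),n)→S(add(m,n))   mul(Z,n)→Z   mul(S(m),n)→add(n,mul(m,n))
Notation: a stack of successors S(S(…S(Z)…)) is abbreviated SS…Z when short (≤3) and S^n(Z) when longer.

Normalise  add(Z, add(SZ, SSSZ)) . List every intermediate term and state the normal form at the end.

Answer: normal form = S^4(Z)  (in 3 steps)

Reduction:
  start: add(Z, add(SZ, SSSZ))
  [1] add(SZ, SSSZ)
  [2] S(add(Z, SSSZ))
  [3] S^4(Z)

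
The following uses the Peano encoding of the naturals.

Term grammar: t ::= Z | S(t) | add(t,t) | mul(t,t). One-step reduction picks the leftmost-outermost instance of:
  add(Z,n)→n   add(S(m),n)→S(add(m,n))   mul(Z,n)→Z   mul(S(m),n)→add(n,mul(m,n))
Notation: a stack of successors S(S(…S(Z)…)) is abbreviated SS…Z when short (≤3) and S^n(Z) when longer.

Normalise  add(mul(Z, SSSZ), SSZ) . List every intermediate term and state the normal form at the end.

  start: add(mul(Z, SSSZ), SSZ)
  →1  add(Z, SSZ)
  →2  SSZ

Answer: normal form = SSZ  (in 2 steps)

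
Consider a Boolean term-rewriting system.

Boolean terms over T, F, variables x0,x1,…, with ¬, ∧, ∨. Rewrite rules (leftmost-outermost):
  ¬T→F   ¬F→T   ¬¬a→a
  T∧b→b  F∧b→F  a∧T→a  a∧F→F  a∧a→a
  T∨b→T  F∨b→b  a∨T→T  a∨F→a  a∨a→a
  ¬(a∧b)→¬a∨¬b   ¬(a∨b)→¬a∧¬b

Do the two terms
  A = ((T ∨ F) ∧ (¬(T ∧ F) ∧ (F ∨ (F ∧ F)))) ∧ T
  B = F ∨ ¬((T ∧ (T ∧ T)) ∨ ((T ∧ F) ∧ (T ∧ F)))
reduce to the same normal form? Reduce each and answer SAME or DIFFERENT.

Answer: SAME — A ⇓ F, B ⇓ F

Working:
Term A:
  start: ((T ∨ F) ∧ (¬(T ∧ F) ∧ (F ∨ (F ∧ F)))) ∧ T
  [1] (T ∨ F) ∧ (¬(T ∧ F) ∧ (F ∨ (F ∧ F)))
  [2] T ∧ (¬(T ∧ F) ∧ (F ∨ (F ∧ F)))
  [3] ¬(T ∧ F) ∧ (F ∨ (F ∧ F))
  [4] (¬T ∨ ¬F) ∧ (F ∨ (F ∧ F))
  [5] (F ∨ ¬F) ∧ (F ∨ (F ∧ F))
  [6] ¬F ∧ (F ∨ (F ∧ F))
  [7] T ∧ (F ∨ (F ∧ F))
  [8] F ∨ (F ∧ F)
  [9] F ∧ F
  [10] F

Term B:
  start: F ∨ ¬((T ∧ (T ∧ T)) ∨ ((T ∧ F) ∧ (T ∧ F)))
  [1] ¬((T ∧ (T ∧ T)) ∨ ((T ∧ F) ∧ (T ∧ F)))
  [2] ¬(T ∧ (T ∧ T)) ∧ ¬((T ∧ F) ∧ (T ∧ F))
  [3] (¬T ∨ ¬(T ∧ T)) ∧ ¬((T ∧ F) ∧ (T ∧ F))
  [4] (F ∨ ¬(T ∧ T)) ∧ ¬((T ∧ F) ∧ (T ∧ F))
  [5] ¬(T ∧ T) ∧ ¬((T ∧ F) ∧ (T ∧ F))
  [6] (¬T ∨ ¬T) ∧ ¬((T ∧ F) ∧ (T ∧ F))
  [7] ¬T ∧ ¬((T ∧ F) ∧ (T ∧ F))
  [8] F ∧ ¬((T ∧ F) ∧ (T ∧ F))
  [9] F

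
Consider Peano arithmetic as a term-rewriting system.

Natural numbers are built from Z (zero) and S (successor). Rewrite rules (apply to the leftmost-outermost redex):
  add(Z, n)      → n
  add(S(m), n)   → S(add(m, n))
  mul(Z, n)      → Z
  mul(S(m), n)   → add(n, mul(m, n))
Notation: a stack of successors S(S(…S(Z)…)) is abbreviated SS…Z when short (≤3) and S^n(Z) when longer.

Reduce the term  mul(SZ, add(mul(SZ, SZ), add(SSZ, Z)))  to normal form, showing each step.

Answer: normal form = SSSZ  (in 15 steps)

Derivation:
  start: mul(SZ, add(mul(SZ, SZ), add(SSZ, Z)))
  [1] add(add(mul(SZ, SZ), add(SSZ, Z)), mul(Z, add(mul(SZ, SZ), add(SSZ, Z))))
  [2] add(add(add(SZ, mul(Z, SZ)), add(SSZ, Z)), mul(Z, add(mul(SZ, SZ), add(SSZ, Z))))
  [3] add(add(S(add(Z, mul(Z, SZ))), add(SSZ, Z)), mul(Z, add(mul(SZ, SZ), add(SSZ, Z))))
  [4] add(S(add(add(Z, mul(Z, SZ)), add(SSZ, Z))), mul(Z, add(mul(SZ, SZ), add(SSZ, Z))))
  [5] S(add(add(add(Z, mul(Z, SZ)), add(SSZ, Z)), mul(Z, add(mul(SZ, SZ), add(SSZ, Z)))))
  [6] S(add(add(mul(Z, SZ), add(SSZ, Z)), mul(Z, add(mul(SZ, SZ), add(SSZ, Z)))))
  [7] S(add(add(Z, add(SSZ, Z)), mul(Z, add(mul(SZ, SZ), add(SSZ, Z)))))
  [8] S(add(add(SSZ, Z), mul(Z, add(mul(SZ, SZ), add(SSZ, Z)))))
  [9] S(add(S(add(SZ, Z)), mul(Z, add(mul(SZ, SZ), add(SSZ, Z)))))
  [10] S(S(add(add(SZ, Z), mul(Z, add(mul(SZ, SZ), add(SSZ, Z))))))
  [11] S(S(add(S(add(Z, Z)), mul(Z, add(mul(SZ, SZ), add(SSZ, Z))))))
  [12] S(S(S(add(add(Z, Z), mul(Z, add(mul(SZ, SZ), add(SSZ, Z)))))))
  [13] S(S(S(add(Z, mul(Z, add(mul(SZ, SZ), add(SSZ, Z)))))))
  [14] S(S(S(mul(Z, add(mul(SZ, SZ), add(SSZ, Z))))))
  [15] SSSZ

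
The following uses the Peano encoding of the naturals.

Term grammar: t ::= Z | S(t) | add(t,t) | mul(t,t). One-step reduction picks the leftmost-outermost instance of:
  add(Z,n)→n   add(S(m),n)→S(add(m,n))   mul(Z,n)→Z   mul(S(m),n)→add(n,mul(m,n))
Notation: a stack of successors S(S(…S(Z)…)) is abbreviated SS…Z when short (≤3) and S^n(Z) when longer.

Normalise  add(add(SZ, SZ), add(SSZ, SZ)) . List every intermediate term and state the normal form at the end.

Answer: normal form = S^5(Z)  (in 8 steps)

Working:
  start: add(add(SZ, SZ), add(SSZ, SZ))
  →1  add(S(add(Z, SZ)), add(SSZ, SZ))
  →2  S(add(add(Z, SZ), add(SSZ, SZ)))
  →3  S(add(SZ, add(SSZ, SZ)))
  →4  S(S(add(Z, add(SSZ, SZ))))
  →5  S(S(add(SSZ, SZ)))
  →6  S(S(S(add(SZ, SZ))))
  →7  S(S(S(S(add(Z, SZ)))))
  →8  S^5(Z)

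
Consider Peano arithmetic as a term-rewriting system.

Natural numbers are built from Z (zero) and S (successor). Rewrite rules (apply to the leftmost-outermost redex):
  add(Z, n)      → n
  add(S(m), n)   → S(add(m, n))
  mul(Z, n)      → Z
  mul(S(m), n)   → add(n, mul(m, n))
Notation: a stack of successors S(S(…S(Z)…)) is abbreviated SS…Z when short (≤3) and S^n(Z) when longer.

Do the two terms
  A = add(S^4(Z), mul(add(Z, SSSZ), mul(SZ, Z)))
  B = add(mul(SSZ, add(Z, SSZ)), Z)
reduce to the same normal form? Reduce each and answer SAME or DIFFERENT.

Answer: SAME — A ⇓ S^4(Z), B ⇓ S^4(Z)

Reduction:
Term A:
  start: add(S^4(Z), mul(add(Z, SSSZ), mul(SZ, Z)))
  →1  S(add(SSSZ, mul(add(Z, SSSZ), mul(SZ, Z))))
  →2  S(S(add(SSZ, mul(add(Z, SSSZ), mul(SZ, Z)))))
  →3  S(S(S(add(SZ, mul(add(Z, SSSZ), mul(SZ, Z))))))
  →4  S(S(S(S(add(Z, mul(add(Z, SSSZ), mul(SZ, Z)))))))
  →5  S(S(S(S(mul(add(Z, SSSZ), mul(SZ, Z))))))
  →6  S(S(S(S(mul(SSSZ, mul(SZ, Z))))))
  →7  S(S(S(S(add(mul(SZ, Z), mul(SSZ, mul(SZ, Z)))))))
  →8  S(S(S(S(add(add(Z, mul(Z, Z)), mul(SSZ, mul(SZ, Z)))))))
  →9  S(S(S(S(add(mul(Z, Z), mul(SSZ, mul(SZ, Z)))))))
  →10  S(S(S(S(add(Z, mul(SSZ, mul(SZ, Z)))))))
  →11  S(S(S(S(mul(SSZ, mul(SZ, Z))))))
  →12  S(S(S(S(add(mul(SZ, Z), mul(SZ, mul(SZ, Z)))))))
  →13  S(S(S(S(add(add(Z, mul(Z, Z)), mul(SZ, mul(SZ, Z)))))))
  →14  S(S(S(S(add(mul(Z, Z), mul(SZ, mul(SZ, Z)))))))
  →15  S(S(S(S(add(Z, mul(SZ, mul(SZ, Z)))))))
  →16  S(S(S(S(mul(SZ, mul(SZ, Z))))))
  →17  S(S(S(S(add(mul(SZ, Z), mul(Z, mul(SZ, Z)))))))
  →18  S(S(S(S(add(add(Z, mul(Z, Z)), mul(Z, mul(SZ, Z)))))))
  →19  S(S(S(S(add(mul(Z, Z), mul(Z, mul(SZ, Z)))))))
  →20  S(S(S(S(add(Z, mul(Z, mul(SZ, Z)))))))
  →21  S(S(S(S(mul(Z, mul(SZ, Z))))))
  →22  S^4(Z)

Term B:
  start: add(mul(SSZ, add(Z, SSZ)), Z)
  →1  add(add(add(Z, SSZ), mul(SZ, add(Z, SSZ))), Z)
  →2  add(add(SSZ, mul(SZ, add(Z, SSZ))), Z)
  →3  add(S(add(SZ, mul(SZ, add(Z, SSZ)))), Z)
  →4  S(add(add(SZ, mul(SZ, add(Z, SSZ))), Z))
  →5  S(add(S(add(Z, mul(SZ, add(Z, SSZ)))), Z))
  →6  S(S(add(add(Z, mul(SZ, add(Z, SSZ))), Z)))
  →7  S(S(add(mul(SZ, add(Z, SSZ)), Z)))
  →8  S(S(add(add(add(Z, SSZ), mul(Z, add(Z, SSZ))), Z)))
  →9  S(S(add(add(SSZ, mul(Z, add(Z, SSZ))), Z)))
  →10  S(S(add(S(add(SZ, mul(Z, add(Z, SSZ)))), Z)))
  →11  S(S(S(add(add(SZ, mul(Z, add(Z, SSZ))), Z))))
  →12  S(S(S(add(S(add(Z, mul(Z, add(Z, SSZ)))), Z))))
  →13  S(S(S(S(add(add(Z, mul(Z, add(Z, SSZ))), Z)))))
  →14  S(S(S(S(add(mul(Z, add(Z, SSZ)), Z)))))
  →15  S(S(S(S(add(Z, Z)))))
  →16  S^4(Z)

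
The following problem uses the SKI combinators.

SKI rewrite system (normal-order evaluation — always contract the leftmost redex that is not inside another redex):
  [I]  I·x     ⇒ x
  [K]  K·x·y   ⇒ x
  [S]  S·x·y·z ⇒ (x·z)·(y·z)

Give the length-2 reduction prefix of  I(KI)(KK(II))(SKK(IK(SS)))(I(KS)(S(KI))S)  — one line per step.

  start: I(KI)(KK(II))(SKK(IK(SS)))(I(KS)(S(KI))S)
  →1  KI(KK(II))(SKK(IK(SS)))(I(KS)(S(KI))S)
  →2  I(SKK(IK(SS)))(I(KS)(S(KI))S)

Answer: after 2 steps: I(SKK(IK(SS)))(I(KS)(S(KI))S)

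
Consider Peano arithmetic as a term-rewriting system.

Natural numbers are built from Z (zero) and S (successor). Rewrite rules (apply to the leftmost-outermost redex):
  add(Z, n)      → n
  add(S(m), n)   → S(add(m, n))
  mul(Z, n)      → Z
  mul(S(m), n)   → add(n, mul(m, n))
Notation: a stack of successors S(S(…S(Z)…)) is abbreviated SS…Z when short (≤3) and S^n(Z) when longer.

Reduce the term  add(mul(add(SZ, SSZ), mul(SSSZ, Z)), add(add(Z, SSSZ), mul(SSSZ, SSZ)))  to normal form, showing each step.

  start: add(mul(add(SZ, SSZ), mul(SSSZ, Z)), add(add(Z, SSSZ), mul(SSSZ, SSZ)))
  step 1: add(mul(S(add(Z, SSZ)), mul(SSSZ, Z)), add(add(Z, SSSZ), mul(SSSZ, SSZ)))
  step 2: add(add(mul(SSSZ, Z), mul(add(Z, SSZ), mul(SSSZ, Z))), add(add(Z, SSSZ), mul(SSSZ, SSZ)))
  step 3: add(add(add(Z, mul(SSZ, Z)), mul(add(Z, SSZ), mul(SSSZ, Z))), add(add(Z, SSSZ), mul(SSSZ, SSZ)))
  step 4: add(add(mul(SSZ, Z), mul(add(Z, SSZ), mul(SSSZ, Z))), add(add(Z, SSSZ), mul(SSSZ, SSZ)))
  step 5: add(add(add(Z, mul(SZ, Z)), mul(add(Z, SSZ), mul(SSSZ, Z))), add(add(Z, SSSZ), mul(SSSZ, SSZ)))
  step 6: add(add(mul(SZ, Z), mul(add(Z, SSZ), mul(SSSZ, Z))), add(add(Z, SSSZ), mul(SSSZ, SSZ)))
  step 7: add(add(add(Z, mul(Z, Z)), mul(add(Z, SSZ), mul(SSSZ, Z))), add(add(Z, SSSZ), mul(SSSZ, SSZ)))
  step 8: add(add(mul(Z, Z), mul(add(Z, SSZ), mul(SSSZ, Z))), add(add(Z, SSSZ), mul(SSSZ, SSZ)))
  step 9: add(add(Z, mul(add(Z, SSZ), mul(SSSZ, Z))), add(add(Z, SSSZ), mul(SSSZ, SSZ)))
  step 10: add(mul(add(Z, SSZ), mul(SSSZ, Z)), add(add(Z, SSSZ), mul(SSSZ, SSZ)))
  step 11: add(mul(SSZ, mul(SSSZ, Z)), add(add(Z, SSSZ), mul(SSSZ, SSZ)))
  step 12: add(add(mul(SSSZ, Z), mul(SZ, mul(SSSZ, Z))), add(add(Z, SSSZ), mul(SSSZ, SSZ)))
  step 13: add(add(add(Z, mul(SSZ, Z)), mul(SZ, mul(SSSZ, Z))), add(add(Z, SSSZ), mul(SSSZ, SSZ)))
  step 14: add(add(mul(SSZ, Z), mul(SZ, mul(SSSZ, Z))), add(add(Z, SSSZ), mul(SSSZ, SSZ)))
  step 15: add(add(add(Z, mul(SZ, Z)), mul(SZ, mul(SSSZ, Z))), add(add(Z, SSSZ), mul(SSSZ, SSZ)))
  step 16: add(add(mul(SZ, Z), mul(SZ, mul(SSSZ, Z))), add(add(Z, SSSZ), mul(SSSZ, SSZ)))
  step 17: add(add(add(Z, mul(Z, Z)), mul(SZ, mul(SSSZ, Z))), add(add(Z, SSSZ), mul(SSSZ, SSZ)))
  step 18: add(add(mul(Z, Z), mul(SZ, mul(SSSZ, Z))), add(add(Z, SSSZ), mul(SSSZ, SSZ)))
  step 19: add(add(Z, mul(SZ, mul(SSSZ, Z))), add(add(Z, SSSZ), mul(SSSZ, SSZ)))
  step 20: add(mul(SZ, mul(SSSZ, Z)), add(add(Z, SSSZ), mul(SSSZ, SSZ)))
  step 21: add(add(mul(SSSZ, Z), mul(Z, mul(SSSZ, Z))), add(add(Z, SSSZ), mul(SSSZ, SSZ)))
  step 22: add(add(add(Z, mul(SSZ, Z)), mul(Z, mul(SSSZ, Z))), add(add(Z, SSSZ), mul(SSSZ, SSZ)))
  step 23: add(add(mul(SSZ, Z), mul(Z, mul(SSSZ, Z))), add(add(Z, SSSZ), mul(SSSZ, SSZ)))
  step 24: add(add(add(Z, mul(SZ, Z)), mul(Z, mul(SSSZ, Z))), add(add(Z, SSSZ), mul(SSSZ, SSZ)))
  step 25: add(add(mul(SZ, Z), mul(Z, mul(SSSZ, Z))), add(add(Z, SSSZ), mul(SSSZ, SSZ)))
  step 26: add(add(add(Z, mul(Z, Z)), mul(Z, mul(SSSZ, Z))), add(add(Z, SSSZ), mul(SSSZ, SSZ)))
  step 27: add(add(mul(Z, Z), mul(Z, mul(SSSZ, Z))), add(add(Z, SSSZ), mul(SSSZ, SSZ)))
  step 28: add(add(Z, mul(Z, mul(SSSZ, Z))), add(add(Z, SSSZ), mul(SSSZ, SSZ)))
  step 29: add(mul(Z, mul(SSSZ, Z)), add(add(Z, SSSZ), mul(SSSZ, SSZ)))
  step 30: add(Z, add(add(Z, SSSZ), mul(SSSZ, SSZ)))
  step 31: add(add(Z, SSSZ), mul(SSSZ, SSZ))
  step 32: add(SSSZ, mul(SSSZ, SSZ))
  step 33: S(add(SSZ, mul(SSSZ, SSZ)))
  step 34: S(S(add(SZ, mul(SSSZ, SSZ))))
  step 35: S(S(S(add(Z, mul(SSSZ, SSZ)))))
  step 36: S(S(S(mul(SSSZ, SSZ))))
  step 37: S(S(S(add(SSZ, mul(SSZ, SSZ)))))
  step 38: S(S(S(S(add(SZ, mul(SSZ, SSZ))))))
  step 39: S(S(S(S(S(add(Z, mul(SSZ, SSZ)))))))
  step 40: S(S(S(S(S(mul(SSZ, SSZ))))))
  step 41: S(S(S(S(S(add(SSZ, mul(SZ, SSZ)))))))
  step 42: S(S(S(S(S(S(add(SZ, mul(SZ, SSZ))))))))
  step 43: S(S(S(S(S(S(S(add(Z, mul(SZ, SSZ)))))))))
  step 44: S(S(S(S(S(S(S(mul(SZ, SSZ))))))))
  step 45: S(S(S(S(S(S(S(add(SSZ, mul(Z, SSZ)))))))))
  step 46: S(S(S(S(S(S(S(S(add(SZ, mul(Z, SSZ))))))))))
  step 47: S(S(S(S(S(S(S(S(S(add(Z, mul(Z, SSZ)))))))))))
  step 48: S(S(S(S(S(S(S(S(S(mul(Z, SSZ))))))))))
  step 49: S^9(Z)

Answer: normal form = S^9(Z)  (in 49 steps)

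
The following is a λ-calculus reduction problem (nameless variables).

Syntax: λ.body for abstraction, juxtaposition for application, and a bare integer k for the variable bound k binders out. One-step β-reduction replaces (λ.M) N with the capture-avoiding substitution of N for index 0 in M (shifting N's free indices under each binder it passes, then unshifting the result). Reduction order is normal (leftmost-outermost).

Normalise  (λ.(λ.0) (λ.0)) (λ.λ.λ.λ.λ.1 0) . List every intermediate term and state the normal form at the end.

  start: (λ.(λ.0) (λ.0)) (λ.λ.λ.λ.λ.1 0)
  →1  (λ.0) (λ.0)
  →2  λ.0

Answer: normal form = λ.0  (in 2 steps)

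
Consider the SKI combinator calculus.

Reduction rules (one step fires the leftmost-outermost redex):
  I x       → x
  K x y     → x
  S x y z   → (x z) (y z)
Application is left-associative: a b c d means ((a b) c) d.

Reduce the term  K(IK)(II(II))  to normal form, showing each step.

Answer: normal form = K  (in 2 steps)

Reduction:
  start: K(IK)(II(II))
  →1  IK
  →2  K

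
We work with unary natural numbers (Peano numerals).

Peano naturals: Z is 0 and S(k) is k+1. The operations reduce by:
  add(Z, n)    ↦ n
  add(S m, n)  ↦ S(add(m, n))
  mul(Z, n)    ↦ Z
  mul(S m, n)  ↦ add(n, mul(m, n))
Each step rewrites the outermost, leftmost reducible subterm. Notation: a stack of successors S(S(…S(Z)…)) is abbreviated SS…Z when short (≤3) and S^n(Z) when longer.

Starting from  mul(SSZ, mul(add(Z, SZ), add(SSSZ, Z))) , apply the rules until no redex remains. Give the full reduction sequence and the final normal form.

  start: mul(SSZ, mul(add(Z, SZ), add(SSSZ, Z)))
  [1] add(mul(add(Z, SZ), add(SSSZ, Z)), mul(SZ, mul(add(Z, SZ), add(SSSZ, Z))))
  [2] add(mul(SZ, add(SSSZ, Z)), mul(SZ, mul(add(Z, SZ), add(SSSZ, Z))))
  [3] add(add(add(SSSZ, Z), mul(Z, add(SSSZ, Z))), mul(SZ, mul(add(Z, SZ), add(SSSZ, Z))))
  [4] add(add(S(add(SSZ, Z)), mul(Z, add(SSSZ, Z))), mul(SZ, mul(add(Z, SZ), add(SSSZ, Z))))
  [5] add(S(add(add(SSZ, Z), mul(Z, add(SSSZ, Z)))), mul(SZ, mul(add(Z, SZ), add(SSSZ, Z))))
  [6] S(add(add(add(SSZ, Z), mul(Z, add(SSSZ, Z))), mul(SZ, mul(add(Z, SZ), add(SSSZ, Z)))))
  [7] S(add(add(S(add(SZ, Z)), mul(Z, add(SSSZ, Z))), mul(SZ, mul(add(Z, SZ), add(SSSZ, Z)))))
  [8] S(add(S(add(add(SZ, Z), mul(Z, add(SSSZ, Z)))), mul(SZ, mul(add(Z, SZ), add(SSSZ, Z)))))
  [9] S(S(add(add(add(SZ, Z), mul(Z, add(SSSZ, Z))), mul(SZ, mul(add(Z, SZ), add(SSSZ, Z))))))
  [10] S(S(add(add(S(add(Z, Z)), mul(Z, add(SSSZ, Z))), mul(SZ, mul(add(Z, SZ), add(SSSZ, Z))))))
  [11] S(S(add(S(add(add(Z, Z), mul(Z, add(SSSZ, Z)))), mul(SZ, mul(add(Z, SZ), add(SSSZ, Z))))))
  [12] S(S(S(add(add(add(Z, Z), mul(Z, add(SSSZ, Z))), mul(SZ, mul(add(Z, SZ), add(SSSZ, Z)))))))
  [13] S(S(S(add(add(Z, mul(Z, add(SSSZ, Z))), mul(SZ, mul(add(Z, SZ), add(SSSZ, Z)))))))
  [14] S(S(S(add(mul(Z, add(SSSZ, Z)), mul(SZ, mul(add(Z, SZ), add(SSSZ, Z)))))))
  [15] S(S(S(add(Z, mul(SZ, mul(add(Z, SZ), add(SSSZ, Z)))))))
  [16] S(S(S(mul(SZ, mul(add(Z, SZ), add(SSSZ, Z))))))
  [17] S(S(S(add(mul(add(Z, SZ), add(SSSZ, Z)), mul(Z, mul(add(Z, SZ), add(SSSZ, Z)))))))
  [18] S(S(S(add(mul(SZ, add(SSSZ, Z)), mul(Z, mul(add(Z, SZ), add(SSSZ, Z)))))))
  [19] S(S(S(add(add(add(SSSZ, Z), mul(Z, add(SSSZ, Z))), mul(Z, mul(add(Z, SZ), add(SSSZ, Z)))))))
  [20] S(S(S(add(add(S(add(SSZ, Z)), mul(Z, add(SSSZ, Z))), mul(Z, mul(add(Z, SZ), add(SSSZ, Z)))))))
  [21] S(S(S(add(S(add(add(SSZ, Z), mul(Z, add(SSSZ, Z)))), mul(Z, mul(add(Z, SZ), add(SSSZ, Z)))))))
  [22] S(S(S(S(add(add(add(SSZ, Z), mul(Z, add(SSSZ, Z))), mul(Z, mul(add(Z, SZ), add(SSSZ, Z))))))))
  [23] S(S(S(S(add(add(S(add(SZ, Z)), mul(Z, add(SSSZ, Z))), mul(Z, mul(add(Z, SZ), add(SSSZ, Z))))))))
  [24] S(S(S(S(add(S(add(add(SZ, Z), mul(Z, add(SSSZ, Z)))), mul(Z, mul(add(Z, SZ), add(SSSZ, Z))))))))
  [25] S(S(S(S(S(add(add(add(SZ, Z), mul(Z, add(SSSZ, Z))), mul(Z, mul(add(Z, SZ), add(SSSZ, Z)))))))))
  [26] S(S(S(S(S(add(add(S(add(Z, Z)), mul(Z, add(SSSZ, Z))), mul(Z, mul(add(Z, SZ), add(SSSZ, Z)))))))))
  [27] S(S(S(S(S(add(S(add(add(Z, Z), mul(Z, add(SSSZ, Z)))), mul(Z, mul(add(Z, SZ), add(SSSZ, Z)))))))))
  [28] S(S(S(S(S(S(add(add(add(Z, Z), mul(Z, add(SSSZ, Z))), mul(Z, mul(add(Z, SZ), add(SSSZ, Z))))))))))
  [29] S(S(S(S(S(S(add(add(Z, mul(Z, add(SSSZ, Z))), mul(Z, mul(add(Z, SZ), add(SSSZ, Z))))))))))
  [30] S(S(S(S(S(S(add(mul(Z, add(SSSZ, Z)), mul(Z, mul(add(Z, SZ), add(SSSZ, Z))))))))))
  [31] S(S(S(S(S(S(add(Z, mul(Z, mul(add(Z, SZ), add(SSSZ, Z))))))))))
  [32] S(S(S(S(S(S(mul(Z, mul(add(Z, SZ), add(SSSZ, Z)))))))))
  [33] S^6(Z)

Answer: normal form = S^6(Z)  (in 33 steps)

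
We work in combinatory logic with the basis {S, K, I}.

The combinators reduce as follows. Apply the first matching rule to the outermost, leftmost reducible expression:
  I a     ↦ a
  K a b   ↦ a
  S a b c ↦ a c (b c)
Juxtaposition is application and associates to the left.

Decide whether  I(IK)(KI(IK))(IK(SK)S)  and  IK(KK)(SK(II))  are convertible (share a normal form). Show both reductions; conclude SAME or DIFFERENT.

Term A:
  start: I(IK)(KI(IK))(IK(SK)S)
  step 1: IK(KI(IK))(IK(SK)S)
  step 2: K(KI(IK))(IK(SK)S)
  step 3: KI(IK)
  step 4: I

Term B:
  start: IK(KK)(SK(II))
  step 1: K(KK)(SK(II))
  step 2: KK

Answer: DIFFERENT — A ⇓ I, B ⇓ KK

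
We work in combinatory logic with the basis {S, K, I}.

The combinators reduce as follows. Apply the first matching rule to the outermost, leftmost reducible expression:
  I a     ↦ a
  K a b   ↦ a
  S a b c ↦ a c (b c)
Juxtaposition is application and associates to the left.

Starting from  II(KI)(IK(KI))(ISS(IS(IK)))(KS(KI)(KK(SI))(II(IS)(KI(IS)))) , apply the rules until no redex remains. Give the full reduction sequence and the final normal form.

  start: II(KI)(IK(KI))(ISS(IS(IK)))(KS(KI)(KK(SI))(II(IS)(KI(IS))))
  →1  I(KI)(IK(KI))(ISS(IS(IK)))(KS(KI)(KK(SI))(II(IS)(KI(IS))))
  →2  KI(IK(KI))(ISS(IS(IK)))(KS(KI)(KK(SI))(II(IS)(KI(IS))))
  →3  I(ISS(IS(IK)))(KS(KI)(KK(SI))(II(IS)(KI(IS))))
  →4  ISS(IS(IK))(KS(KI)(KK(SI))(II(IS)(KI(IS))))
  →5  SS(IS(IK))(KS(KI)(KK(SI))(II(IS)(KI(IS))))
  →6  S(KS(KI)(KK(SI))(II(IS)(KI(IS))))(IS(IK)(KS(KI)(KK(SI))(II(IS)(KI(IS)))))
  →7  S(S(KK(SI))(II(IS)(KI(IS))))(IS(IK)(KS(KI)(KK(SI))(II(IS)(KI(IS)))))
  →8  S(SK(II(IS)(KI(IS))))(IS(IK)(KS(KI)(KK(SI))(II(IS)(KI(IS)))))
  →9  S(SK(I(IS)(KI(IS))))(IS(IK)(KS(KI)(KK(SI))(II(IS)(KI(IS)))))
  →10  S(SK(IS(KI(IS))))(IS(IK)(KS(KI)(KK(SI))(II(IS)(KI(IS)))))
  →11  S(SK(S(KI(IS))))(IS(IK)(KS(KI)(KK(SI))(II(IS)(KI(IS)))))
  →12  S(SK(SI))(IS(IK)(KS(KI)(KK(SI))(II(IS)(KI(IS)))))
  →13  S(SK(SI))(S(IK)(KS(KI)(KK(SI))(II(IS)(KI(IS)))))
  →14  S(SK(SI))(SK(KS(KI)(KK(SI))(II(IS)(KI(IS)))))
  →15  S(SK(SI))(SK(S(KK(SI))(II(IS)(KI(IS)))))
  →16  S(SK(SI))(SK(SK(II(IS)(KI(IS)))))
  →17  S(SK(SI))(SK(SK(I(IS)(KI(IS)))))
  →18  S(SK(SI))(SK(SK(IS(KI(IS)))))
  →19  S(SK(SI))(SK(SK(S(KI(IS)))))
  →20  S(SK(SI))(SK(SK(SI)))

Answer: normal form = S(SK(SI))(SK(SK(SI)))  (in 20 steps)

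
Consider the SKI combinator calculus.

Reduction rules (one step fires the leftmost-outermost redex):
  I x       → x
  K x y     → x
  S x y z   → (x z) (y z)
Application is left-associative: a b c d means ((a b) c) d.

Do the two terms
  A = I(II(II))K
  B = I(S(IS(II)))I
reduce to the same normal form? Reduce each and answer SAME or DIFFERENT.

Answer: DIFFERENT — A ⇓ K, B ⇓ S(SI)I

Reduction:
Term A:
  start: I(II(II))K
  [1] II(II)K
  [2] I(II)K
  [3] IIK
  [4] IK
  [5] K

Term B:
  start: I(S(IS(II)))I
  [1] S(IS(II))I
  [2] S(S(II))I
  [3] S(SI)I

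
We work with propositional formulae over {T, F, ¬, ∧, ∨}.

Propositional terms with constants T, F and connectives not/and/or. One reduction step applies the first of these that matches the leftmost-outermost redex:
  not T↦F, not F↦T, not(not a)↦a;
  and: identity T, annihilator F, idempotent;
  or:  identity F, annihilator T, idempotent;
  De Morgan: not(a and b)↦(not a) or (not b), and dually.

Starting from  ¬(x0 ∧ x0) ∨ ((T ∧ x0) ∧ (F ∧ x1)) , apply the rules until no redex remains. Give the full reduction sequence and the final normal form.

  start: ¬(x0 ∧ x0) ∨ ((T ∧ x0) ∧ (F ∧ x1))
  [1] (¬x0 ∨ ¬x0) ∨ ((T ∧ x0) ∧ (F ∧ x1))
  [2] ¬x0 ∨ ((T ∧ x0) ∧ (F ∧ x1))
  [3] ¬x0 ∨ (x0 ∧ (F ∧ x1))
  [4] ¬x0 ∨ (x0 ∧ F)
  [5] ¬x0 ∨ F
  [6] ¬x0

Answer: normal form = ¬x0  (in 6 steps)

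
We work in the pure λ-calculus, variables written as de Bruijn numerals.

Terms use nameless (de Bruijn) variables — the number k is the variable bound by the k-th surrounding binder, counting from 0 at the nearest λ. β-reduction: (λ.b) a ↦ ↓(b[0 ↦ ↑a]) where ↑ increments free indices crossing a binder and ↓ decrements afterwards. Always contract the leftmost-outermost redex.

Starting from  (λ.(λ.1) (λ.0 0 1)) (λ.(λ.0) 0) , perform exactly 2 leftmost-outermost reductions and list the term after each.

  start: (λ.(λ.1) (λ.0 0 1)) (λ.(λ.0) 0)
  step 1: (λ.λ.(λ.0) 0) (λ.0 0 (λ.(λ.0) 0))
  step 2: λ.(λ.0) 0

Answer: after 2 steps: λ.(λ.0) 0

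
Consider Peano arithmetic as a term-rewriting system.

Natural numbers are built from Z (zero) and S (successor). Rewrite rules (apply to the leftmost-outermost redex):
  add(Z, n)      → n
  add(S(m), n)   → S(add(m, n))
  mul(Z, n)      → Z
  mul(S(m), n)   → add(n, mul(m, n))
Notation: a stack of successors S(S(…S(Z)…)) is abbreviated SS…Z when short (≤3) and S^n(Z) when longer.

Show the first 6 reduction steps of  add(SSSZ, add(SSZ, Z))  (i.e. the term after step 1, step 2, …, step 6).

Answer: after 6 steps: S(S(S(S(S(add(Z, Z))))))

Reduction:
  start: add(SSSZ, add(SSZ, Z))
  [1] S(add(SSZ, add(SSZ, Z)))
  [2] S(S(add(SZ, add(SSZ, Z))))
  [3] S(S(S(add(Z, add(SSZ, Z)))))
  [4] S(S(S(add(SSZ, Z))))
  [5] S(S(S(S(add(SZ, Z)))))
  [6] S(S(S(S(S(add(Z, Z))))))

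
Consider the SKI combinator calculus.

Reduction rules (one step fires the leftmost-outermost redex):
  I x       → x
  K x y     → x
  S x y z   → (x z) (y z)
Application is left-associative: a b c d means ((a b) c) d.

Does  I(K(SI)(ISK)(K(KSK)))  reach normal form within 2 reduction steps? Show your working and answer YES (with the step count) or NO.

Answer: NO — after 2 steps the term is SI(K(KSK)), not yet normal

Working:
  start: I(K(SI)(ISK)(K(KSK)))
  [1] K(SI)(ISK)(K(KSK))
  [2] SI(K(KSK))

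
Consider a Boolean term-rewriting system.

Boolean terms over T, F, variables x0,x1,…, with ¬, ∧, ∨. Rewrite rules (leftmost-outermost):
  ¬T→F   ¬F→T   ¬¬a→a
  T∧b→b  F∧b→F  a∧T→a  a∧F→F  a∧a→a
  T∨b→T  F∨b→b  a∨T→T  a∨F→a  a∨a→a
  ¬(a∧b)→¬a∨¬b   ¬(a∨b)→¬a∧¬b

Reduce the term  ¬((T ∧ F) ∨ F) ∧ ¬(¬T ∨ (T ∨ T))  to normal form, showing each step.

Answer: normal form = F  (in 13 steps)

Derivation:
  start: ¬((T ∧ F) ∨ F) ∧ ¬(¬T ∨ (T ∨ T))
  [1] (¬(T ∧ F) ∧ ¬F) ∧ ¬(¬T ∨ (T ∨ T))
  [2] ((¬T ∨ ¬F) ∧ ¬F) ∧ ¬(¬T ∨ (T ∨ T))
  [3] ((F ∨ ¬F) ∧ ¬F) ∧ ¬(¬T ∨ (T ∨ T))
  [4] (¬F ∧ ¬F) ∧ ¬(¬T ∨ (T ∨ T))
  [5] ¬F ∧ ¬(¬T ∨ (T ∨ T))
  [6] T ∧ ¬(¬T ∨ (T ∨ T))
  [7] ¬(¬T ∨ (T ∨ T))
  [8] ¬¬T ∧ ¬(T ∨ T)
  [9] T ∧ ¬(T ∨ T)
  [10] ¬(T ∨ T)
  [11] ¬T ∧ ¬T
  [12] ¬T
  [13] F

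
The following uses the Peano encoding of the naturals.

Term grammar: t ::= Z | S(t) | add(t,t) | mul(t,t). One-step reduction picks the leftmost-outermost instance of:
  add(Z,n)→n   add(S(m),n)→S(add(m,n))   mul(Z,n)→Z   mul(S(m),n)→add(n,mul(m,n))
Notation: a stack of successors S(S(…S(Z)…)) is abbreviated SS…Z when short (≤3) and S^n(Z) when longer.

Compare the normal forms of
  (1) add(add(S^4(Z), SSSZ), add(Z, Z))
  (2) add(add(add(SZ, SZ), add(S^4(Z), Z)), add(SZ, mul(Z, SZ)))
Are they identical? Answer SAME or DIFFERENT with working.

Term A:
  start: add(add(S^4(Z), SSSZ), add(Z, Z))
  [1] add(S(add(SSSZ, SSSZ)), add(Z, Z))
  [2] S(add(add(SSSZ, SSSZ), add(Z, Z)))
  [3] S(add(S(add(SSZ, SSSZ)), add(Z, Z)))
  [4] S(S(add(add(SSZ, SSSZ), add(Z, Z))))
  [5] S(S(add(S(add(SZ, SSSZ)), add(Z, Z))))
  [6] S(S(S(add(add(SZ, SSSZ), add(Z, Z)))))
  [7] S(S(S(add(S(add(Z, SSSZ)), add(Z, Z)))))
  [8] S(S(S(S(add(add(Z, SSSZ), add(Z, Z))))))
  [9] S(S(S(S(add(SSSZ, add(Z, Z))))))
  [10] S(S(S(S(S(add(SSZ, add(Z, Z)))))))
  [11] S(S(S(S(S(S(add(SZ, add(Z, Z))))))))
  [12] S(S(S(S(S(S(S(add(Z, add(Z, Z)))))))))
  [13] S(S(S(S(S(S(S(add(Z, Z))))))))
  [14] S^7(Z)

Term B:
  start: add(add(add(SZ, SZ), add(S^4(Z), Z)), add(SZ, mul(Z, SZ)))
  [1] add(add(S(add(Z, SZ)), add(S^4(Z), Z)), add(SZ, mul(Z, SZ)))
  [2] add(S(add(add(Z, SZ), add(S^4(Z), Z))), add(SZ, mul(Z, SZ)))
  [3] S(add(add(add(Z, SZ), add(S^4(Z), Z)), add(SZ, mul(Z, SZ))))
  [4] S(add(add(SZ, add(S^4(Z), Z)), add(SZ, mul(Z, SZ))))
  [5] S(add(S(add(Z, add(S^4(Z), Z))), add(SZ, mul(Z, SZ))))
  [6] S(S(add(add(Z, add(S^4(Z), Z)), add(SZ, mul(Z, SZ)))))
  [7] S(S(add(add(S^4(Z), Z), add(SZ, mul(Z, SZ)))))
  [8] S(S(add(S(add(SSSZ, Z)), add(SZ, mul(Z, SZ)))))
  [9] S(S(S(add(add(SSSZ, Z), add(SZ, mul(Z, SZ))))))
  [10] S(S(S(add(S(add(SSZ, Z)), add(SZ, mul(Z, SZ))))))
  [11] S(S(S(S(add(add(SSZ, Z), add(SZ, mul(Z, SZ)))))))
  [12] S(S(S(S(add(S(add(SZ, Z)), add(SZ, mul(Z, SZ)))))))
  [13] S(S(S(S(S(add(add(SZ, Z), add(SZ, mul(Z, SZ))))))))
  [14] S(S(S(S(S(add(S(add(Z, Z)), add(SZ, mul(Z, SZ))))))))
  [15] S(S(S(S(S(S(add(add(Z, Z), add(SZ, mul(Z, SZ)))))))))
  [16] S(S(S(S(S(S(add(Z, add(SZ, mul(Z, SZ)))))))))
  [17] S(S(S(S(S(S(add(SZ, mul(Z, SZ))))))))
  [18] S(S(S(S(S(S(S(add(Z, mul(Z, SZ)))))))))
  [19] S(S(S(S(S(S(S(mul(Z, SZ))))))))
  [20] S^7(Z)

Answer: SAME — A ⇓ S^7(Z), B ⇓ S^7(Z)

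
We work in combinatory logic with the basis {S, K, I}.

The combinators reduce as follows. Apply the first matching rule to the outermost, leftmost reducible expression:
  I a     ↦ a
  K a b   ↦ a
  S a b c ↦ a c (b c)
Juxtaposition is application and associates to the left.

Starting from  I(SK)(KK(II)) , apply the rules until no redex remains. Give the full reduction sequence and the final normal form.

  start: I(SK)(KK(II))
  →1  SK(KK(II))
  →2  SKK

Answer: normal form = SKK  (in 2 steps)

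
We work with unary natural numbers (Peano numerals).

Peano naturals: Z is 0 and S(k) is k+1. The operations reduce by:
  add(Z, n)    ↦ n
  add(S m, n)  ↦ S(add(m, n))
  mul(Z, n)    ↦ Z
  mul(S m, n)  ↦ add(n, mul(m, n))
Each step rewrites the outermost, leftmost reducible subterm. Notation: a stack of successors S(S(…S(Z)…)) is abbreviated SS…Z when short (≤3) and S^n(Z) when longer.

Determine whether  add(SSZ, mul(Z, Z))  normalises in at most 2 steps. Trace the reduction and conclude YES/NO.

  start: add(SSZ, mul(Z, Z))
  →1  S(add(SZ, mul(Z, Z)))
  →2  S(S(add(Z, mul(Z, Z))))

Answer: NO — after 2 steps the term is S(S(add(Z, mul(Z, Z)))), not yet normal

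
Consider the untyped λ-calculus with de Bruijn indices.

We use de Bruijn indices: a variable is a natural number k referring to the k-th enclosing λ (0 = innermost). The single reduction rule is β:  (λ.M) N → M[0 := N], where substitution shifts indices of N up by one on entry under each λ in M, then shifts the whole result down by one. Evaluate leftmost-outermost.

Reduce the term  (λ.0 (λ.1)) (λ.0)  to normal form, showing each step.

  start: (λ.0 (λ.1)) (λ.0)
  →1  (λ.0) (λ.λ.0)
  →2  λ.λ.0

Answer: normal form = λ.λ.0  (in 2 steps)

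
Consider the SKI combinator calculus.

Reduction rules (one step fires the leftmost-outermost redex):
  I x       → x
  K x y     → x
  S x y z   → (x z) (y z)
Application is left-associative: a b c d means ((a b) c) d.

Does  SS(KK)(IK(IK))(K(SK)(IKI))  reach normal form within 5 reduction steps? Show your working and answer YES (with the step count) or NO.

  start: SS(KK)(IK(IK))(K(SK)(IKI))
  →1  S(IK(IK))(KK(IK(IK)))(K(SK)(IKI))
  →2  IK(IK)(K(SK)(IKI))(KK(IK(IK))(K(SK)(IKI)))
  →3  K(IK)(K(SK)(IKI))(KK(IK(IK))(K(SK)(IKI)))
  →4  IK(KK(IK(IK))(K(SK)(IKI)))
  →5  K(KK(IK(IK))(K(SK)(IKI)))

Answer: NO — after 5 steps the term is K(KK(IK(IK))(K(SK)(IKI))), not yet normal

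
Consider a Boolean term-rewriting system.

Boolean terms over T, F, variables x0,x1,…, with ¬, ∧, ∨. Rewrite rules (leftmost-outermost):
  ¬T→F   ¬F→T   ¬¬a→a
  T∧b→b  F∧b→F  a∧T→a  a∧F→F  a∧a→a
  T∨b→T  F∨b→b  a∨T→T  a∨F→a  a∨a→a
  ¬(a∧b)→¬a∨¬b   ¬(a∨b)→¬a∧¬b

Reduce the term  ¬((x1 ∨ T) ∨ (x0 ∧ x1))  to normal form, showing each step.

  start: ¬((x1 ∨ T) ∨ (x0 ∧ x1))
  step 1: ¬(x1 ∨ T) ∧ ¬(x0 ∧ x1)
  step 2: (¬x1 ∧ ¬T) ∧ ¬(x0 ∧ x1)
  step 3: (¬x1 ∧ F) ∧ ¬(x0 ∧ x1)
  step 4: F ∧ ¬(x0 ∧ x1)
  step 5: F

Answer: normal form = F  (in 5 steps)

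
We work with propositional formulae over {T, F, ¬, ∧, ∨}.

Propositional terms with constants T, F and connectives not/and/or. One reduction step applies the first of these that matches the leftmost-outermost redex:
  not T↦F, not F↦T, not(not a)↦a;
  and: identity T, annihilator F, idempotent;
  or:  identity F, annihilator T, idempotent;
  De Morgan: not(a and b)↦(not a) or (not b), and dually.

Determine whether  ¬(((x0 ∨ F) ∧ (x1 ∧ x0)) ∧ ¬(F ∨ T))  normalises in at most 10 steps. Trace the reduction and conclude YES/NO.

Answer: YES — reaches normal form T in 9 ≤ 10 steps

Derivation:
  start: ¬(((x0 ∨ F) ∧ (x1 ∧ x0)) ∧ ¬(F ∨ T))
  →1  ¬((x0 ∨ F) ∧ (x1 ∧ x0)) ∨ ¬¬(F ∨ T)
  →2  (¬(x0 ∨ F) ∨ ¬(x1 ∧ x0)) ∨ ¬¬(F ∨ T)
  →3  ((¬x0 ∧ ¬F) ∨ ¬(x1 ∧ x0)) ∨ ¬¬(F ∨ T)
  →4  ((¬x0 ∧ T) ∨ ¬(x1 ∧ x0)) ∨ ¬¬(F ∨ T)
  →5  (¬x0 ∨ ¬(x1 ∧ x0)) ∨ ¬¬(F ∨ T)
  →6  (¬x0 ∨ (¬x1 ∨ ¬x0)) ∨ ¬¬(F ∨ T)
  →7  (¬x0 ∨ (¬x1 ∨ ¬x0)) ∨ (F ∨ T)
  →8  (¬x0 ∨ (¬x1 ∨ ¬x0)) ∨ T
  →9  T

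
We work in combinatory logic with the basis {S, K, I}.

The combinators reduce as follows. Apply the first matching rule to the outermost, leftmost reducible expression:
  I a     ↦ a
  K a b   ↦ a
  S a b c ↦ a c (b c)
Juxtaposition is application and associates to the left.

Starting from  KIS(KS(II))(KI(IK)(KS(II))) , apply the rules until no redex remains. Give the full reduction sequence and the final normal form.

Answer: normal form = SS  (in 6 steps)

Derivation:
  start: KIS(KS(II))(KI(IK)(KS(II)))
  [1] I(KS(II))(KI(IK)(KS(II)))
  [2] KS(II)(KI(IK)(KS(II)))
  [3] S(KI(IK)(KS(II)))
  [4] S(I(KS(II)))
  [5] S(KS(II))
  [6] SS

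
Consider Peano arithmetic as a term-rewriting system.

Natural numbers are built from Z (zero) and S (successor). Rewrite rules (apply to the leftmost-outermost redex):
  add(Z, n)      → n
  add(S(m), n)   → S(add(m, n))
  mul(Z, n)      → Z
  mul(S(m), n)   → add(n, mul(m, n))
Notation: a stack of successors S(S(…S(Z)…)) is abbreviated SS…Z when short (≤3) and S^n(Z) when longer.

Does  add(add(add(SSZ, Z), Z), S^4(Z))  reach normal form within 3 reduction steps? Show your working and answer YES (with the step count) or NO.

Answer: NO — after 3 steps the term is S(add(add(add(SZ, Z), Z), S^4(Z))), not yet normal

Derivation:
  start: add(add(add(SSZ, Z), Z), S^4(Z))
  →1  add(add(S(add(SZ, Z)), Z), S^4(Z))
  →2  add(S(add(add(SZ, Z), Z)), S^4(Z))
  →3  S(add(add(add(SZ, Z), Z), S^4(Z)))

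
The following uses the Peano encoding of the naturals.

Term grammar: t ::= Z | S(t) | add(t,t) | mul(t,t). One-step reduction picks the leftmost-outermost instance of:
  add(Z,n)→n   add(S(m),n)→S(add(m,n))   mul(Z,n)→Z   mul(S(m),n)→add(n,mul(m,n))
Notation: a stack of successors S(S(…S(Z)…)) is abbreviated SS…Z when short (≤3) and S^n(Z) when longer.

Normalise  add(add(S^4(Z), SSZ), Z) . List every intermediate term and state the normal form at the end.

Answer: normal form = S^6(Z)  (in 12 steps)

Working:
  start: add(add(S^4(Z), SSZ), Z)
  →1  add(S(add(SSSZ, SSZ)), Z)
  →2  S(add(add(SSSZ, SSZ), Z))
  →3  S(add(S(add(SSZ, SSZ)), Z))
  →4  S(S(add(add(SSZ, SSZ), Z)))
  →5  S(S(add(S(add(SZ, SSZ)), Z)))
  →6  S(S(S(add(add(SZ, SSZ), Z))))
  →7  S(S(S(add(S(add(Z, SSZ)), Z))))
  →8  S(S(S(S(add(add(Z, SSZ), Z)))))
  →9  S(S(S(S(add(SSZ, Z)))))
  →10  S(S(S(S(S(add(SZ, Z))))))
  →11  S(S(S(S(S(S(add(Z, Z)))))))
  →12  S^6(Z)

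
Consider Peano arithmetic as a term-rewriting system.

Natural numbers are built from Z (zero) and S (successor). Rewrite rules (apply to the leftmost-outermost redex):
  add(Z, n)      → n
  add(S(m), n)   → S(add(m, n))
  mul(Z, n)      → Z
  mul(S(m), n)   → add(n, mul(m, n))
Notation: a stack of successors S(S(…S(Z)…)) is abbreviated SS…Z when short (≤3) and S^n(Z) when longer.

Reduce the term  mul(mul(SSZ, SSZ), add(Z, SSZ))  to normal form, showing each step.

Answer: normal form = S^8(Z)  (in 30 steps)

Working:
  start: mul(mul(SSZ, SSZ), add(Z, SSZ))
  →1  mul(add(SSZ, mul(SZ, SSZ)), add(Z, SSZ))
  →2  mul(S(add(SZ, mul(SZ, SSZ))), add(Z, SSZ))
  →3  add(add(Z, SSZ), mul(add(SZ, mul(SZ, SSZ)), add(Z, SSZ)))
  →4  add(SSZ, mul(add(SZ, mul(SZ, SSZ)), add(Z, SSZ)))
  →5  S(add(SZ, mul(add(SZ, mul(SZ, SSZ)), add(Z, SSZ))))
  →6  S(S(add(Z, mul(add(SZ, mul(SZ, SSZ)), add(Z, SSZ)))))
  →7  S(S(mul(add(SZ, mul(SZ, SSZ)), add(Z, SSZ))))
  →8  S(S(mul(S(add(Z, mul(SZ, SSZ))), add(Z, SSZ))))
  →9  S(S(add(add(Z, SSZ), mul(add(Z, mul(SZ, SSZ)), add(Z, SSZ)))))
  →10  S(S(add(SSZ, mul(add(Z, mul(SZ, SSZ)), add(Z, SSZ)))))
  →11  S(S(S(add(SZ, mul(add(Z, mul(SZ, SSZ)), add(Z, SSZ))))))
  →12  S(S(S(S(add(Z, mul(add(Z, mul(SZ, SSZ)), add(Z, SSZ)))))))
  →13  S(S(S(S(mul(add(Z, mul(SZ, SSZ)), add(Z, SSZ))))))
  →14  S(S(S(S(mul(mul(SZ, SSZ), add(Z, SSZ))))))
  →15  S(S(S(S(mul(add(SSZ, mul(Z, SSZ)), add(Z, SSZ))))))
  →16  S(S(S(S(mul(S(add(SZ, mul(Z, SSZ))), add(Z, SSZ))))))
  →17  S(S(S(S(add(add(Z, SSZ), mul(add(SZ, mul(Z, SSZ)), add(Z, SSZ)))))))
  →18  S(S(S(S(add(SSZ, mul(add(SZ, mul(Z, SSZ)), add(Z, SSZ)))))))
  →19  S(S(S(S(S(add(SZ, mul(add(SZ, mul(Z, SSZ)), add(Z, SSZ))))))))
  →20  S(S(S(S(S(S(add(Z, mul(add(SZ, mul(Z, SSZ)), add(Z, SSZ)))))))))
  →21  S(S(S(S(S(S(mul(add(SZ, mul(Z, SSZ)), add(Z, SSZ))))))))
  →22  S(S(S(S(S(S(mul(S(add(Z, mul(Z, SSZ))), add(Z, SSZ))))))))
  →23  S(S(S(S(S(S(add(add(Z, SSZ), mul(add(Z, mul(Z, SSZ)), add(Z, SSZ)))))))))
  →24  S(S(S(S(S(S(add(SSZ, mul(add(Z, mul(Z, SSZ)), add(Z, SSZ)))))))))
  →25  S(S(S(S(S(S(S(add(SZ, mul(add(Z, mul(Z, SSZ)), add(Z, SSZ))))))))))
  →26  S(S(S(S(S(S(S(S(add(Z, mul(add(Z, mul(Z, SSZ)), add(Z, SSZ)))))))))))
  →27  S(S(S(S(S(S(S(S(mul(add(Z, mul(Z, SSZ)), add(Z, SSZ))))))))))
  →28  S(S(S(S(S(S(S(S(mul(mul(Z, SSZ), add(Z, SSZ))))))))))
  →29  S(S(S(S(S(S(S(S(mul(Z, add(Z, SSZ))))))))))
  →30  S^8(Z)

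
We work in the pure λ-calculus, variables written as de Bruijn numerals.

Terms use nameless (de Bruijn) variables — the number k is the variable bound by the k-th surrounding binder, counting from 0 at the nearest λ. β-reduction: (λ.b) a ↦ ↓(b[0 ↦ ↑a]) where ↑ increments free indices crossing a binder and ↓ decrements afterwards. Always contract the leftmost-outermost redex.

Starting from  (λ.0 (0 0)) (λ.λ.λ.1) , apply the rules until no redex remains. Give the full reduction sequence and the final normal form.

Answer: normal form = λ.λ.1  (in 2 steps)

Derivation:
  start: (λ.0 (0 0)) (λ.λ.λ.1)
  →1  (λ.λ.λ.1) ((λ.λ.λ.1) (λ.λ.λ.1))
  →2  λ.λ.1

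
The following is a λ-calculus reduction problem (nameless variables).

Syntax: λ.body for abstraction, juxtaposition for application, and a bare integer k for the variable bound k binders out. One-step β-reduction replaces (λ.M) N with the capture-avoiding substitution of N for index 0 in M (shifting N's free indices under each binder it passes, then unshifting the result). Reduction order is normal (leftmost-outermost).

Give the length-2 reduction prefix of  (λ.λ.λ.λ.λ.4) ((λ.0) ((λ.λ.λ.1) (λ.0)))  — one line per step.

Answer: after 2 steps: λ.λ.λ.λ.(λ.λ.λ.1) (λ.0)

Working:
  start: (λ.λ.λ.λ.λ.4) ((λ.0) ((λ.λ.λ.1) (λ.0)))
  [1] λ.λ.λ.λ.(λ.0) ((λ.λ.λ.1) (λ.0))
  [2] λ.λ.λ.λ.(λ.λ.λ.1) (λ.0)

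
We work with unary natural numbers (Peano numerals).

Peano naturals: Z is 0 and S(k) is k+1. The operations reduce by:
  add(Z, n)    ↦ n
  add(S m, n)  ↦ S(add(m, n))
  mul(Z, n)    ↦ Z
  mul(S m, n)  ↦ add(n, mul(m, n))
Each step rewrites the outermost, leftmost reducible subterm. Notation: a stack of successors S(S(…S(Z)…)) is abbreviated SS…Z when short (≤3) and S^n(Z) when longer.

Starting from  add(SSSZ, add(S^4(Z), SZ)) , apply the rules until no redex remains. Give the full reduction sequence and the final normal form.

  start: add(SSSZ, add(S^4(Z), SZ))
  step 1: S(add(SSZ, add(S^4(Z), SZ)))
  step 2: S(S(add(SZ, add(S^4(Z), SZ))))
  step 3: S(S(S(add(Z, add(S^4(Z), SZ)))))
  step 4: S(S(S(add(S^4(Z), SZ))))
  step 5: S(S(S(S(add(SSSZ, SZ)))))
  step 6: S(S(S(S(S(add(SSZ, SZ))))))
  step 7: S(S(S(S(S(S(add(SZ, SZ)))))))
  step 8: S(S(S(S(S(S(S(add(Z, SZ))))))))
  step 9: S^8(Z)

Answer: normal form = S^8(Z)  (in 9 steps)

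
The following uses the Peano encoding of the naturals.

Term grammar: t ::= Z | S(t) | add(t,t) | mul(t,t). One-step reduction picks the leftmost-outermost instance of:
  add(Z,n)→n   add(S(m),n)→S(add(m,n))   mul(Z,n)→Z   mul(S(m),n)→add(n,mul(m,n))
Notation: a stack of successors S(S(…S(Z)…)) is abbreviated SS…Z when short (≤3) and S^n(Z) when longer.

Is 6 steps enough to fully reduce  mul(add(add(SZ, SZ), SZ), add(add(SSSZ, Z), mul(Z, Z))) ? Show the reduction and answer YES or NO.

Answer: NO — after 6 steps the term is S(add(add(add(SSZ, Z), mul(Z, Z)), mul(add(add(Z, SZ), SZ), add(add(SSSZ, Z), mul(Z, Z))))), not yet normal

Reduction:
  start: mul(add(add(SZ, SZ), SZ), add(add(SSSZ, Z), mul(Z, Z)))
  [1] mul(add(S(add(Z, SZ)), SZ), add(add(SSSZ, Z), mul(Z, Z)))
  [2] mul(S(add(add(Z, SZ), SZ)), add(add(SSSZ, Z), mul(Z, Z)))
  [3] add(add(add(SSSZ, Z), mul(Z, Z)), mul(add(add(Z, SZ), SZ), add(add(SSSZ, Z), mul(Z, Z))))
  [4] add(add(S(add(SSZ, Z)), mul(Z, Z)), mul(add(add(Z, SZ), SZ), add(add(SSSZ, Z), mul(Z, Z))))
  [5] add(S(add(add(SSZ, Z), mul(Z, Z))), mul(add(add(Z, SZ), SZ), add(add(SSSZ, Z), mul(Z, Z))))
  [6] S(add(add(add(SSZ, Z), mul(Z, Z)), mul(add(add(Z, SZ), SZ), add(add(SSSZ, Z), mul(Z, Z)))))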